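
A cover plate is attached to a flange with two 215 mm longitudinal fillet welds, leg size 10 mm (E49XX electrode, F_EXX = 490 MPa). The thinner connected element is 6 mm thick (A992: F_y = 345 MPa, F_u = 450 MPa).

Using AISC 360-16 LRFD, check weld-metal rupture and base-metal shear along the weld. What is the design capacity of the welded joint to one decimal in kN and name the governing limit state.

Weld metal: throat = 0.707×10 = 7.07 mm, L = 2×215 = 430 mm. φR_n = 0.75 × 0.6 × 490 × 7.07 × 430 = 670.3 kN.
Base metal shear (6 mm plate): yield φR_n = 1.0×0.6×345×6×430 = 534.1 kN; rupture φR_n = 0.75×0.6×450×6×430 = 522.5 kN; take 522.5 kN (rupture).
Governing: min(670.3, 522.5) = 522.5 kN → base-metal shear.

522.5 kN (base-metal shear governs)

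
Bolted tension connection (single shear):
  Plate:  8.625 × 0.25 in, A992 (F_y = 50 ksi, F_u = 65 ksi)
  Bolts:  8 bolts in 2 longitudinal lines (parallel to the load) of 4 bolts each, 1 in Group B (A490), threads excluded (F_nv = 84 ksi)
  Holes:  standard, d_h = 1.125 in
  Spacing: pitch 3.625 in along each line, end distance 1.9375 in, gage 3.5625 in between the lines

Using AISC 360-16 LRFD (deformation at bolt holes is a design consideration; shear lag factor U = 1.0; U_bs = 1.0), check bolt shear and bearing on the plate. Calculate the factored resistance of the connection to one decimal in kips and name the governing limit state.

215.7 kips (bearing governs)

Bolt shear: A_b = π(1)²/4 = 0.7854 in². φR_n = 0.75 × 84 × 0.7854 × 8 × 1 = 395.8 kips.
Bearing (0.25 in plate, F_u = 65 ksi): end bolts L_c = 1.9375 − 1.125/2 = 1.375, R_n = min(1.2×1.375×0.25×65, 2.4×1×0.25×65) = 26.813 kips/bolt; interior L_c = 3.625 − 1.125 = 2.5, R_n = 39 kips/bolt. φR_n = 0.75 × (2×26.813 + 6×39) = 215.7 kips.
Governing: min(395.8, 215.7) = 215.7 kips → bearing.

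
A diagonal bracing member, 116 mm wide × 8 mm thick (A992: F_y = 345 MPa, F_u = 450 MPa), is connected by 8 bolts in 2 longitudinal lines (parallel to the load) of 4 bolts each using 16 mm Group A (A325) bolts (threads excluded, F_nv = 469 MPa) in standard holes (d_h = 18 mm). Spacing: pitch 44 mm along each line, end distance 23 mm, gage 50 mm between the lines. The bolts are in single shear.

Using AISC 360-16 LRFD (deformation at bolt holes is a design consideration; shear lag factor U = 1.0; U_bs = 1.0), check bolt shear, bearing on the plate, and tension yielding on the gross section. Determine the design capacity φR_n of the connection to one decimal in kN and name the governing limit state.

Bolt shear: A_b = π(16)²/4 = 201.06 mm². φR_n = 0.75 × 469 × 201.06 × 8 × 1 = 565.8 kN.
Bearing (8 mm plate, F_u = 450 MPa): end bolts L_c = 23 − 18/2 = 14, R_n = min(1.2×14×8×450, 2.4×16×8×450) = 60.48 kN/bolt; interior L_c = 44 − 18 = 26, R_n = 112.32 kN/bolt. φR_n = 0.75 × (2×60.48 + 6×112.32) = 596.2 kN.
Tension yield (gross): A_g = 116×8 = 928 mm². φR_n = 0.90 × 345 × 928 = 288.1 kN.
Governing: min(565.8, 596.2, 288.1) = 288.1 kN → gross-section yield.

288.1 kN (gross-section yield governs)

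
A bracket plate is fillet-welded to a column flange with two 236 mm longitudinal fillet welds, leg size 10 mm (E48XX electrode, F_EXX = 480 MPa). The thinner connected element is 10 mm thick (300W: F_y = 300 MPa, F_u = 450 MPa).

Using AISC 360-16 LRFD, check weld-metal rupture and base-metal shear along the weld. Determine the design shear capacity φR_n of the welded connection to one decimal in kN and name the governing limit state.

720.8 kN (weld metal governs)

Weld metal: throat = 0.707×10 = 7.07 mm, L = 2×236 = 472 mm. φR_n = 0.75 × 0.6 × 480 × 7.07 × 472 = 720.8 kN.
Base metal shear (10 mm plate): yield φR_n = 1.0×0.6×300×10×472 = 849.6 kN; rupture φR_n = 0.75×0.6×450×10×472 = 955.8 kN; take 849.6 kN (yield).
Governing: min(720.8, 849.6) = 720.8 kN → weld metal.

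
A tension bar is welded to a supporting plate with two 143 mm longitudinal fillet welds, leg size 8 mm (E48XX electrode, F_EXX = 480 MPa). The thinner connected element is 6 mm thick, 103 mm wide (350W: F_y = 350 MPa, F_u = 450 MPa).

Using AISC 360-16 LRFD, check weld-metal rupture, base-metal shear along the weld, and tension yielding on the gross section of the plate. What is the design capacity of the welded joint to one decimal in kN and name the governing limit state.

194.7 kN (gross-section yield governs)

Weld metal: throat = 0.707×8 = 5.656 mm, L = 2×143 = 286 mm. φR_n = 0.75 × 0.6 × 480 × 5.656 × 286 = 349.4 kN.
Base metal shear (6 mm plate): yield φR_n = 1.0×0.6×350×6×286 = 360.4 kN; rupture φR_n = 0.75×0.6×450×6×286 = 347.5 kN; take 347.5 kN (rupture).
Tension yield (gross): A_g = 103×6 = 618 mm². φR_n = 0.90 × 350 × 618 = 194.7 kN.
Governing: min(349.4, 347.5, 194.7) = 194.7 kN → gross-section yield.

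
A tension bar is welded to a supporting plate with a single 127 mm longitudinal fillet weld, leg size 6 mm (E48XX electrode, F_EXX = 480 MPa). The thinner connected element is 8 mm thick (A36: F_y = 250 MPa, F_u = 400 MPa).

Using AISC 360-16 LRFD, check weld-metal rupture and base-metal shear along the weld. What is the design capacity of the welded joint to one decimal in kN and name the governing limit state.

Weld metal: throat = 0.707×6 = 4.242 mm, L = 127 mm. φR_n = 0.75 × 0.6 × 480 × 4.242 × 127 = 116.4 kN.
Base metal shear (8 mm plate): yield φR_n = 1.0×0.6×250×8×127 = 152.4 kN; rupture φR_n = 0.75×0.6×400×8×127 = 182.9 kN; take 152.4 kN (yield).
Governing: min(116.4, 152.4) = 116.4 kN → weld metal.

116.4 kN (weld metal governs)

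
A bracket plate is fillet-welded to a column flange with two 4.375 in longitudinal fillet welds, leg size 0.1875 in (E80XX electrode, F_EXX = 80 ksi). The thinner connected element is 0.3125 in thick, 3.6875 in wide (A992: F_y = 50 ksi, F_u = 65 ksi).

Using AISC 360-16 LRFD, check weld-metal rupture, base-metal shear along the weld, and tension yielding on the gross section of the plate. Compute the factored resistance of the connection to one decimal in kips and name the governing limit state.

Weld metal: throat = 0.707×0.1875 = 0.13256 in, L = 2×4.375 = 8.75 in. φR_n = 0.75 × 0.6 × 80 × 0.13256 × 8.75 = 41.8 kips.
Base metal shear (0.3125 in plate): yield φR_n = 1.0×0.6×50×0.3125×8.75 = 82.0 kips; rupture φR_n = 0.75×0.6×65×0.3125×8.75 = 80.0 kips; take 80.0 kips (rupture).
Tension yield (gross): A_g = 3.6875×0.3125 = 1.1523 in². φR_n = 0.90 × 50 × 1.1523 = 51.9 kips.
Governing: min(41.8, 80.0, 51.9) = 41.8 kips → weld metal.

41.8 kips (weld metal governs)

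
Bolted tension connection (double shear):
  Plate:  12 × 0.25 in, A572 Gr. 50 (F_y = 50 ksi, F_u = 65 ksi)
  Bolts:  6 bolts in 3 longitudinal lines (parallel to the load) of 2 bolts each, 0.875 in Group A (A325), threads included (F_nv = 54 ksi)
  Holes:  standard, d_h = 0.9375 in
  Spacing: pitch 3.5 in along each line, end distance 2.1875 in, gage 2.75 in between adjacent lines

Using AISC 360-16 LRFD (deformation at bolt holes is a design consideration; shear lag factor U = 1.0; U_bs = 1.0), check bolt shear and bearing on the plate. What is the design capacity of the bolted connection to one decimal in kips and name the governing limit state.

Bolt shear: A_b = π(0.875)²/4 = 0.60132 in². φR_n = 0.75 × 54 × 0.60132 × 6 × 2 = 292.2 kips.
Bearing (0.25 in plate, F_u = 65 ksi): end bolts L_c = 2.1875 − 0.9375/2 = 1.71875, R_n = min(1.2×1.71875×0.25×65, 2.4×0.875×0.25×65) = 33.516 kips/bolt; interior L_c = 3.5 − 0.9375 = 2.5625, R_n = 34.125 kips/bolt. φR_n = 0.75 × (3×33.516 + 3×34.125) = 152.2 kips.
Governing: min(292.2, 152.2) = 152.2 kips → bearing.

152.2 kips (bearing governs)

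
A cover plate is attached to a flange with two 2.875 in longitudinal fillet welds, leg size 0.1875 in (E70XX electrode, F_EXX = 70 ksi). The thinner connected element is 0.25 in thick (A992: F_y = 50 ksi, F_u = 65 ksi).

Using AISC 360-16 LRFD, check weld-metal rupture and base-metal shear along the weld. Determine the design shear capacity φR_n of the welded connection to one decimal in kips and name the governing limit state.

24.0 kips (weld metal governs)

Weld metal: throat = 0.707×0.1875 = 0.13256 in, L = 2×2.875 = 5.75 in. φR_n = 0.75 × 0.6 × 70 × 0.13256 × 5.75 = 24.0 kips.
Base metal shear (0.25 in plate): yield φR_n = 1.0×0.6×50×0.25×5.75 = 43.1 kips; rupture φR_n = 0.75×0.6×65×0.25×5.75 = 42.0 kips; take 42.0 kips (rupture).
Governing: min(24.0, 42.0) = 24.0 kips → weld metal.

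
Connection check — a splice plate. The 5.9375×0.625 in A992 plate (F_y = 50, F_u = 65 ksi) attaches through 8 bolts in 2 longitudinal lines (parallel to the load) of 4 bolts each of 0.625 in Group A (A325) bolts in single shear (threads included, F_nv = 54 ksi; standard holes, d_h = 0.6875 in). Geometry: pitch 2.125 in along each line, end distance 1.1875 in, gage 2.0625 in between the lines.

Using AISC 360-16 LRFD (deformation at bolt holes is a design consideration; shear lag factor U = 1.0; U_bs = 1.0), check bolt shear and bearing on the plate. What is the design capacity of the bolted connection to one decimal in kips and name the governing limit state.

99.4 kips (bolt shear governs)

Bolt shear: A_b = π(0.625)²/4 = 0.3068 in². φR_n = 0.75 × 54 × 0.3068 × 8 × 1 = 99.4 kips.
Bearing (0.625 in plate, F_u = 65 ksi): end bolts L_c = 1.1875 − 0.6875/2 = 0.84375, R_n = min(1.2×0.84375×0.625×65, 2.4×0.625×0.625×65) = 41.133 kips/bolt; interior L_c = 2.125 − 0.6875 = 1.4375, R_n = 60.938 kips/bolt. φR_n = 0.75 × (2×41.133 + 6×60.938) = 335.9 kips.
Governing: min(99.4, 335.9) = 99.4 kips → bolt shear.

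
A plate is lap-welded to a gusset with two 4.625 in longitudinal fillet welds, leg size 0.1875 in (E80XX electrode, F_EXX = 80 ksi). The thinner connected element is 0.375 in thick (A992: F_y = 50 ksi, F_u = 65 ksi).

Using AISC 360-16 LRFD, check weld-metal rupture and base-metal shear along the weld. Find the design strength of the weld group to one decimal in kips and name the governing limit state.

44.1 kips (weld metal governs)

Weld metal: throat = 0.707×0.1875 = 0.13256 in, L = 2×4.625 = 9.25 in. φR_n = 0.75 × 0.6 × 80 × 0.13256 × 9.25 = 44.1 kips.
Base metal shear (0.375 in plate): yield φR_n = 1.0×0.6×50×0.375×9.25 = 104.1 kips; rupture φR_n = 0.75×0.6×65×0.375×9.25 = 101.5 kips; take 101.5 kips (rupture).
Governing: min(44.1, 101.5) = 44.1 kips → weld metal.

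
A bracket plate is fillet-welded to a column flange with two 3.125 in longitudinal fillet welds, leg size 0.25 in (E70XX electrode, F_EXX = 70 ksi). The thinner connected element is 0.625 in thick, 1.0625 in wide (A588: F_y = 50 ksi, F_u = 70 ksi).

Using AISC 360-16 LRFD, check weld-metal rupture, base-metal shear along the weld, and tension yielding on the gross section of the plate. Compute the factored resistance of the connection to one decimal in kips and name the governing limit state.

29.9 kips (gross-section yield governs)

Weld metal: throat = 0.707×0.25 = 0.17675 in, L = 2×3.125 = 6.25 in. φR_n = 0.75 × 0.6 × 70 × 0.17675 × 6.25 = 34.8 kips.
Base metal shear (0.625 in plate): yield φR_n = 1.0×0.6×50×0.625×6.25 = 117.2 kips; rupture φR_n = 0.75×0.6×70×0.625×6.25 = 123.0 kips; take 117.2 kips (yield).
Tension yield (gross): A_g = 1.0625×0.625 = 0.66406 in². φR_n = 0.90 × 50 × 0.66406 = 29.9 kips.
Governing: min(34.8, 117.2, 29.9) = 29.9 kips → gross-section yield.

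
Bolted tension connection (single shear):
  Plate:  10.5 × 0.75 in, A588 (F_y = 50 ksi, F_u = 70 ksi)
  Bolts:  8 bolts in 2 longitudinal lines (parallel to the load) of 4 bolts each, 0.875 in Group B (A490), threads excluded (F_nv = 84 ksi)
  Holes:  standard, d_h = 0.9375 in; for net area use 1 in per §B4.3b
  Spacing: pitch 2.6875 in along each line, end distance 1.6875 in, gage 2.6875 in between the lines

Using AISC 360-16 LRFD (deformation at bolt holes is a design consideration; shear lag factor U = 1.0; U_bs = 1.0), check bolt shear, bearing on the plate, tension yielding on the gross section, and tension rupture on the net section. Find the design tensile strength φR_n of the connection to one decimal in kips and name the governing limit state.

Bolt shear: A_b = π(0.875)²/4 = 0.60132 in². φR_n = 0.75 × 84 × 0.60132 × 8 × 1 = 303.1 kips.
Bearing (0.75 in plate, F_u = 70 ksi): end bolts L_c = 1.6875 − 0.9375/2 = 1.21875, R_n = min(1.2×1.21875×0.75×70, 2.4×0.875×0.75×70) = 76.781 kips/bolt; interior L_c = 2.6875 − 0.9375 = 1.75, R_n = 110.25 kips/bolt. φR_n = 0.75 × (2×76.781 + 6×110.25) = 611.3 kips.
Tension yield (gross): A_g = 10.5×0.75 = 7.875 in². φR_n = 0.90 × 50 × 7.875 = 354.4 kips.
Tension rupture (net): A_n = (10.5 − 2×1)×0.75 = 6.375 in² (U = 1.0, A_e = A_n). φR_n = 0.75 × 70 × 6.375 = 334.7 kips.
Governing: min(303.1, 611.3, 354.4, 334.7) = 303.1 kips → bolt shear.

303.1 kips (bolt shear governs)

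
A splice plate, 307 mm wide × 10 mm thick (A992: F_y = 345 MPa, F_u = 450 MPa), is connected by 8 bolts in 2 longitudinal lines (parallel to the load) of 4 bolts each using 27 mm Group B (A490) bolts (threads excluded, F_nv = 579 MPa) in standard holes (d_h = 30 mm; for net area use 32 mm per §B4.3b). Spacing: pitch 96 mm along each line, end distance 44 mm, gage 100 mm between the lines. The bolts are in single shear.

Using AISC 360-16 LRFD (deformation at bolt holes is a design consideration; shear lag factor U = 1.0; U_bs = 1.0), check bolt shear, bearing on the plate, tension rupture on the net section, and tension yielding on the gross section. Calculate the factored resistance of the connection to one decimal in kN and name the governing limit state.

Bolt shear: A_b = π(27)²/4 = 572.56 mm². φR_n = 0.75 × 579 × 572.56 × 8 × 1 = 1989.1 kN.
Bearing (10 mm plate, F_u = 450 MPa): end bolts L_c = 44 − 30/2 = 29, R_n = min(1.2×29×10×450, 2.4×27×10×450) = 156.6 kN/bolt; interior L_c = 96 − 30 = 66, R_n = 291.6 kN/bolt. φR_n = 0.75 × (2×156.6 + 6×291.6) = 1547.1 kN.
Tension rupture (net): A_n = (307 − 2×32)×10 = 2430 mm² (U = 1.0, A_e = A_n). φR_n = 0.75 × 450 × 2430 = 820.1 kN.
Tension yield (gross): A_g = 307×10 = 3070 mm². φR_n = 0.90 × 345 × 3070 = 953.2 kN.
Governing: min(1989.1, 1547.1, 820.1, 953.2) = 820.1 kN → net-section rupture.

820.1 kN (net-section rupture governs)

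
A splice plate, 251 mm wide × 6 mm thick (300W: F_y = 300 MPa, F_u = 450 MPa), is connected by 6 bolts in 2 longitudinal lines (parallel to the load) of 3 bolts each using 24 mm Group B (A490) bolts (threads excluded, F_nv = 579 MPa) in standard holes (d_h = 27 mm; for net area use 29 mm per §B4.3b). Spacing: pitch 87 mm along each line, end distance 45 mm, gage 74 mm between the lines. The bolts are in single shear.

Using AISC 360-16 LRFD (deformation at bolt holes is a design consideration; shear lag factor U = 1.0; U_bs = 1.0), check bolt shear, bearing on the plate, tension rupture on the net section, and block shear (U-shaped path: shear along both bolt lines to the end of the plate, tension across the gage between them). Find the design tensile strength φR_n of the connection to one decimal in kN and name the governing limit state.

Bolt shear: A_b = π(24)²/4 = 452.39 mm². φR_n = 0.75 × 579 × 452.39 × 6 × 1 = 1178.7 kN.
Bearing (6 mm plate, F_u = 450 MPa): end bolts L_c = 45 − 27/2 = 31.5, R_n = min(1.2×31.5×6×450, 2.4×24×6×450) = 102.06 kN/bolt; interior L_c = 87 − 27 = 60, R_n = 155.52 kN/bolt. φR_n = 0.75 × (2×102.06 + 4×155.52) = 619.7 kN.
Tension rupture (net): A_n = (251 − 2×29)×6 = 1158 mm² (U = 1.0, A_e = A_n). φR_n = 0.75 × 450 × 1158 = 390.8 kN.
Block shear: shear path 2×[45+2×87] = 2×219 mm, A_gv = 2628, A_nv = 2×(219 − 2.5×29)×6 = 1758 mm²; tension across gage: (74 − 1×29)×6 = 270 mm². R_n = min(0.6×450×1758, 0.6×300×2628) + 1.0×450×270 = min(474.66, 473.04) + 121.5 = 594.54 kN. φR_n = 0.75 × 594.54 = 445.9 kN.
Governing: min(1178.7, 619.7, 390.8, 445.9) = 390.8 kN → net-section rupture.

390.8 kN (net-section rupture governs)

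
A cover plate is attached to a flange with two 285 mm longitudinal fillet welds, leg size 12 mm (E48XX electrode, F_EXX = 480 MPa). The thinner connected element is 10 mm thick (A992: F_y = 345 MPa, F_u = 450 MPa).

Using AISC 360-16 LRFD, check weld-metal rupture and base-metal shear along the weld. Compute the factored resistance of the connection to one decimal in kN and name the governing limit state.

Weld metal: throat = 0.707×12 = 8.484 mm, L = 2×285 = 570 mm. φR_n = 0.75 × 0.6 × 480 × 8.484 × 570 = 1044.6 kN.
Base metal shear (10 mm plate): yield φR_n = 1.0×0.6×345×10×570 = 1179.9 kN; rupture φR_n = 0.75×0.6×450×10×570 = 1154.3 kN; take 1154.3 kN (rupture).
Governing: min(1044.6, 1154.3) = 1044.6 kN → weld metal.

1044.6 kN (weld metal governs)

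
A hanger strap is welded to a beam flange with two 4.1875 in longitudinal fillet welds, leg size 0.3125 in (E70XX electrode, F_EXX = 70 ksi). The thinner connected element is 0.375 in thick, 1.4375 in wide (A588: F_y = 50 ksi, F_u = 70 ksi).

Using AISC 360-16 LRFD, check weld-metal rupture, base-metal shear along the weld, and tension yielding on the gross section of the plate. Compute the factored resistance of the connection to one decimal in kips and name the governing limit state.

Weld metal: throat = 0.707×0.3125 = 0.22094 in, L = 2×4.1875 = 8.375 in. φR_n = 0.75 × 0.6 × 70 × 0.22094 × 8.375 = 58.3 kips.
Base metal shear (0.375 in plate): yield φR_n = 1.0×0.6×50×0.375×8.375 = 94.2 kips; rupture φR_n = 0.75×0.6×70×0.375×8.375 = 98.9 kips; take 94.2 kips (yield).
Tension yield (gross): A_g = 1.4375×0.375 = 0.53906 in². φR_n = 0.90 × 50 × 0.53906 = 24.3 kips.
Governing: min(58.3, 94.2, 24.3) = 24.3 kips → gross-section yield.

24.3 kips (gross-section yield governs)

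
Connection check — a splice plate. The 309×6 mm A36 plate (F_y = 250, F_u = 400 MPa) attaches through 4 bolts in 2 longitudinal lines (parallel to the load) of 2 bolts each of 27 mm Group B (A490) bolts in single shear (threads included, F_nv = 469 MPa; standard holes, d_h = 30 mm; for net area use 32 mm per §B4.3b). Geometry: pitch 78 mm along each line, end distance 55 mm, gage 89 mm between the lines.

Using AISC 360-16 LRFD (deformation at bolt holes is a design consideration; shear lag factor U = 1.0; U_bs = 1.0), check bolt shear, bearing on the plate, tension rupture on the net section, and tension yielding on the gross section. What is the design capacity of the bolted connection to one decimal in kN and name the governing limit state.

380.2 kN (bearing governs)

Bolt shear: A_b = π(27)²/4 = 572.56 mm². φR_n = 0.75 × 469 × 572.56 × 4 × 1 = 805.6 kN.
Bearing (6 mm plate, F_u = 400 MPa): end bolts L_c = 55 − 30/2 = 40, R_n = min(1.2×40×6×400, 2.4×27×6×400) = 115.2 kN/bolt; interior L_c = 78 − 30 = 48, R_n = 138.24 kN/bolt. φR_n = 0.75 × (2×115.2 + 2×138.24) = 380.2 kN.
Tension rupture (net): A_n = (309 − 2×32)×6 = 1470 mm² (U = 1.0, A_e = A_n). φR_n = 0.75 × 400 × 1470 = 441.0 kN.
Tension yield (gross): A_g = 309×6 = 1854 mm². φR_n = 0.90 × 250 × 1854 = 417.2 kN.
Governing: min(805.6, 380.2, 441.0, 417.2) = 380.2 kN → bearing.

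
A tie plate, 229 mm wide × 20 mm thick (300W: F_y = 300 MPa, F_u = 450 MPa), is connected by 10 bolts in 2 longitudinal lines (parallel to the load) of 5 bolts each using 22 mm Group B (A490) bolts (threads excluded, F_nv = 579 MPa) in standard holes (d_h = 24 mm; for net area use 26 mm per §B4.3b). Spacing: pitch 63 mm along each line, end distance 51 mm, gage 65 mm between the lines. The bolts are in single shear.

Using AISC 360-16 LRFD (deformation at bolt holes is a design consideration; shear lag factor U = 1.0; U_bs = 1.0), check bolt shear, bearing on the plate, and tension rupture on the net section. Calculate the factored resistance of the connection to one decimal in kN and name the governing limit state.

Bolt shear: A_b = π(22)²/4 = 380.13 mm². φR_n = 0.75 × 579 × 380.13 × 10 × 1 = 1650.7 kN.
Bearing (20 mm plate, F_u = 450 MPa): end bolts L_c = 51 − 24/2 = 39, R_n = min(1.2×39×20×450, 2.4×22×20×450) = 421.2 kN/bolt; interior L_c = 63 − 24 = 39, R_n = 421.2 kN/bolt. φR_n = 0.75 × (2×421.2 + 8×421.2) = 3159.0 kN.
Tension rupture (net): A_n = (229 − 2×26)×20 = 3540 mm² (U = 1.0, A_e = A_n). φR_n = 0.75 × 450 × 3540 = 1194.8 kN.
Governing: min(1650.7, 3159.0, 1194.8) = 1194.8 kN → net-section rupture.

1194.8 kN (net-section rupture governs)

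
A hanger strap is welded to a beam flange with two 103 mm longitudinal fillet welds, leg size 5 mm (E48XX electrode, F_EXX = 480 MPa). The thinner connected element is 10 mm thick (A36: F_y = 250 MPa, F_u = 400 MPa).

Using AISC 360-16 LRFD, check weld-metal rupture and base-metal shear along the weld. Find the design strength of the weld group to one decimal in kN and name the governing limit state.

Weld metal: throat = 0.707×5 = 3.535 mm, L = 2×103 = 206 mm. φR_n = 0.75 × 0.6 × 480 × 3.535 × 206 = 157.3 kN.
Base metal shear (10 mm plate): yield φR_n = 1.0×0.6×250×10×206 = 309.0 kN; rupture φR_n = 0.75×0.6×400×10×206 = 370.8 kN; take 309.0 kN (yield).
Governing: min(157.3, 309.0) = 157.3 kN → weld metal.

157.3 kN (weld metal governs)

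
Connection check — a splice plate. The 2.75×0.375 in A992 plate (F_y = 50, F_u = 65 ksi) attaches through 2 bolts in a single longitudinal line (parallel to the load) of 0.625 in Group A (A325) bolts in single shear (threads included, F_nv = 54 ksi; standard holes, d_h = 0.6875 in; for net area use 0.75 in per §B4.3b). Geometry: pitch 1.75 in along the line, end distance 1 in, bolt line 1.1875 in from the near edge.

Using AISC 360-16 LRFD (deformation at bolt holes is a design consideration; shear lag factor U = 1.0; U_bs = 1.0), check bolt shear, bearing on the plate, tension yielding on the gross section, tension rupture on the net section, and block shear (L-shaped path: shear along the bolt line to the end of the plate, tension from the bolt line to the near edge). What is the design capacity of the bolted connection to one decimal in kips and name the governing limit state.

24.9 kips (bolt shear governs)

Bolt shear: A_b = π(0.625)²/4 = 0.3068 in². φR_n = 0.75 × 54 × 0.3068 × 2 × 1 = 24.9 kips.
Bearing (0.375 in plate, F_u = 65 ksi): end bolts L_c = 1 − 0.6875/2 = 0.65625, R_n = min(1.2×0.65625×0.375×65, 2.4×0.625×0.375×65) = 19.195 kips/bolt; interior L_c = 1.75 − 0.6875 = 1.0625, R_n = 31.078 kips/bolt. φR_n = 0.75 × (1×19.195 + 1×31.078) = 37.7 kips.
Tension yield (gross): A_g = 2.75×0.375 = 1.0313 in². φR_n = 0.90 × 50 × 1.0313 = 46.4 kips.
Tension rupture (net): A_n = (2.75 − 1×0.75)×0.375 = 0.75 in² (U = 1.0, A_e = A_n). φR_n = 0.75 × 65 × 0.75 = 36.6 kips.
Block shear: shear path 1×[1+1×1.75] = 1×2.75 in, A_gv = 1.0313, A_nv = 1×(2.75 − 1.5×0.75)×0.375 = 0.60938 in²; tension to near edge: (1.1875 − 0.5×0.75)×0.375 = 0.30469 in². R_n = min(0.6×65×0.60938, 0.6×50×1.0313) + 1.0×65×0.30469 = min(23.766, 30.939) + 19.805 = 43.571 kips. φR_n = 0.75 × 43.571 = 32.7 kips.
Governing: min(24.9, 37.7, 46.4, 36.6, 32.7) = 24.9 kips → bolt shear.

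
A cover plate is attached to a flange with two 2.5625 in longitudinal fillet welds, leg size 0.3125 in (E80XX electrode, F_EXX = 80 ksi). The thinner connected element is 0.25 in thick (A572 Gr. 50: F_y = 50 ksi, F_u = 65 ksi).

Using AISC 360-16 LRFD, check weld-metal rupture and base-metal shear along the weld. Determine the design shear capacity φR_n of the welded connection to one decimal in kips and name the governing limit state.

37.5 kips (base-metal shear governs)

Weld metal: throat = 0.707×0.3125 = 0.22094 in, L = 2×2.5625 = 5.125 in. φR_n = 0.75 × 0.6 × 80 × 0.22094 × 5.125 = 40.8 kips.
Base metal shear (0.25 in plate): yield φR_n = 1.0×0.6×50×0.25×5.125 = 38.4 kips; rupture φR_n = 0.75×0.6×65×0.25×5.125 = 37.5 kips; take 37.5 kips (rupture).
Governing: min(40.8, 37.5) = 37.5 kips → base-metal shear.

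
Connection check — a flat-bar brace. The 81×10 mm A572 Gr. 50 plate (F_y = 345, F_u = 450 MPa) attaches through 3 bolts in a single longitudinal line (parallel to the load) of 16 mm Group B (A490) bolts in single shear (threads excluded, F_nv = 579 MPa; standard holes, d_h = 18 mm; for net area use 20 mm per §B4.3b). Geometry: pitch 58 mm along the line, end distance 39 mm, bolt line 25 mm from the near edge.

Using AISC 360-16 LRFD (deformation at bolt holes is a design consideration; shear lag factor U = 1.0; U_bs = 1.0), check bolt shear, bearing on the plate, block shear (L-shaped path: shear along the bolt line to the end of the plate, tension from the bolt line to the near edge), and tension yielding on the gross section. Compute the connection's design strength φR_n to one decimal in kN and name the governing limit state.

Bolt shear: A_b = π(16)²/4 = 201.06 mm². φR_n = 0.75 × 579 × 201.06 × 3 × 1 = 261.9 kN.
Bearing (10 mm plate, F_u = 450 MPa): end bolts L_c = 39 − 18/2 = 30, R_n = min(1.2×30×10×450, 2.4×16×10×450) = 162 kN/bolt; interior L_c = 58 − 18 = 40, R_n = 172.8 kN/bolt. φR_n = 0.75 × (1×162 + 2×172.8) = 380.7 kN.
Block shear: shear path 1×[39+2×58] = 1×155 mm, A_gv = 1550, A_nv = 1×(155 − 2.5×20)×10 = 1050 mm²; tension to near edge: (25 − 0.5×20)×10 = 150 mm². R_n = min(0.6×450×1050, 0.6×345×1550) + 1.0×450×150 = min(283.5, 320.85) + 67.5 = 351 kN. φR_n = 0.75 × 351 = 263.3 kN.
Tension yield (gross): A_g = 81×10 = 810 mm². φR_n = 0.90 × 345 × 810 = 251.5 kN.
Governing: min(261.9, 380.7, 263.3, 251.5) = 251.5 kN → gross-section yield.

251.5 kN (gross-section yield governs)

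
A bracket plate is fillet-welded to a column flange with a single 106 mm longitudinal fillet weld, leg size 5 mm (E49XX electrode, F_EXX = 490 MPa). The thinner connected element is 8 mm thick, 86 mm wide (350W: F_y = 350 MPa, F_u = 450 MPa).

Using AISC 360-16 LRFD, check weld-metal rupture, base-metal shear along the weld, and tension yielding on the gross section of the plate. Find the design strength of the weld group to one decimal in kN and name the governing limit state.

Weld metal: throat = 0.707×5 = 3.535 mm, L = 106 mm. φR_n = 0.75 × 0.6 × 490 × 3.535 × 106 = 82.6 kN.
Base metal shear (8 mm plate): yield φR_n = 1.0×0.6×350×8×106 = 178.1 kN; rupture φR_n = 0.75×0.6×450×8×106 = 171.7 kN; take 171.7 kN (rupture).
Tension yield (gross): A_g = 86×8 = 688 mm². φR_n = 0.90 × 350 × 688 = 216.7 kN.
Governing: min(82.6, 171.7, 216.7) = 82.6 kN → weld metal.

82.6 kN (weld metal governs)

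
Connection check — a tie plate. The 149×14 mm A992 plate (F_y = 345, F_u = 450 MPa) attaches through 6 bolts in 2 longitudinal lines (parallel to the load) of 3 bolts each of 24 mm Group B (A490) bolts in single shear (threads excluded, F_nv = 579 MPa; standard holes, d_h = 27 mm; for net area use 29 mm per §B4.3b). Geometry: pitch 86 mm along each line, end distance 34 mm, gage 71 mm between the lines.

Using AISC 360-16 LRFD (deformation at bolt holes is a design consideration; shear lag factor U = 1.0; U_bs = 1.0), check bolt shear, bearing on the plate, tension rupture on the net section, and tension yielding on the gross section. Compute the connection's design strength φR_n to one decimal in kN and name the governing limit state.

Bolt shear: A_b = π(24)²/4 = 452.39 mm². φR_n = 0.75 × 579 × 452.39 × 6 × 1 = 1178.7 kN.
Bearing (14 mm plate, F_u = 450 MPa): end bolts L_c = 34 − 27/2 = 20.5, R_n = min(1.2×20.5×14×450, 2.4×24×14×450) = 154.98 kN/bolt; interior L_c = 86 − 27 = 59, R_n = 362.88 kN/bolt. φR_n = 0.75 × (2×154.98 + 4×362.88) = 1321.1 kN.
Tension rupture (net): A_n = (149 − 2×29)×14 = 1274 mm² (U = 1.0, A_e = A_n). φR_n = 0.75 × 450 × 1274 = 430.0 kN.
Tension yield (gross): A_g = 149×14 = 2086 mm². φR_n = 0.90 × 345 × 2086 = 647.7 kN.
Governing: min(1178.7, 1321.1, 430.0, 647.7) = 430.0 kN → net-section rupture.

430.0 kN (net-section rupture governs)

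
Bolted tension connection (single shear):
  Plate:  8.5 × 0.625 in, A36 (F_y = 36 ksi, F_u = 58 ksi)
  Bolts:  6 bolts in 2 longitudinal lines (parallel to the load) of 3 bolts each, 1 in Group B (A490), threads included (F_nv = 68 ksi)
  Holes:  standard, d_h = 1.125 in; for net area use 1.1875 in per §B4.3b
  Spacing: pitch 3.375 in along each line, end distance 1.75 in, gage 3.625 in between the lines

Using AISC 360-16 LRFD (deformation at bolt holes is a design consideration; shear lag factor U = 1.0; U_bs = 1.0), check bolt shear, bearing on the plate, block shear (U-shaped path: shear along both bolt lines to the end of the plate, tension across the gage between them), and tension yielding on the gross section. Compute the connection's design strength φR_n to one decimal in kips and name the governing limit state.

Bolt shear: A_b = π(1)²/4 = 0.7854 in². φR_n = 0.75 × 68 × 0.7854 × 6 × 1 = 240.3 kips.
Bearing (0.625 in plate, F_u = 58 ksi): end bolts L_c = 1.75 − 1.125/2 = 1.1875, R_n = min(1.2×1.1875×0.625×58, 2.4×1×0.625×58) = 51.656 kips/bolt; interior L_c = 3.375 − 1.125 = 2.25, R_n = 87 kips/bolt. φR_n = 0.75 × (2×51.656 + 4×87) = 338.5 kips.
Block shear: shear path 2×[1.75+2×3.375] = 2×8.5 in, A_gv = 10.625, A_nv = 2×(8.5 − 2.5×1.1875)×0.625 = 6.9141 in²; tension across gage: (3.625 − 1×1.1875)×0.625 = 1.5234 in². R_n = min(0.6×58×6.9141, 0.6×36×10.625) + 1.0×58×1.5234 = min(240.61, 229.5) + 88.357 = 317.86 kips. φR_n = 0.75 × 317.86 = 238.4 kips.
Tension yield (gross): A_g = 8.5×0.625 = 5.3125 in². φR_n = 0.90 × 36 × 5.3125 = 172.1 kips.
Governing: min(240.3, 338.5, 238.4, 172.1) = 172.1 kips → gross-section yield.

172.1 kips (gross-section yield governs)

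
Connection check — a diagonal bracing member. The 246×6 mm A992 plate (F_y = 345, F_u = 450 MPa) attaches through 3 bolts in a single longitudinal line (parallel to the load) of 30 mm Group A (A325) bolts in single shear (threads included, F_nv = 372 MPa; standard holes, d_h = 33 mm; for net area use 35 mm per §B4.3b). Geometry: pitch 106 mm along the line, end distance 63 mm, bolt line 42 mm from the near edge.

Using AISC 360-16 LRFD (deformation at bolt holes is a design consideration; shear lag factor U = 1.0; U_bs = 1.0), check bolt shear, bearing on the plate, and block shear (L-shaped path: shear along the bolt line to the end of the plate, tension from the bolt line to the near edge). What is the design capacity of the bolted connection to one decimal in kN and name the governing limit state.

277.4 kN (block shear governs)

Bolt shear: A_b = π(30)²/4 = 706.86 mm². φR_n = 0.75 × 372 × 706.86 × 3 × 1 = 591.6 kN.
Bearing (6 mm plate, F_u = 450 MPa): end bolts L_c = 63 − 33/2 = 46.5, R_n = min(1.2×46.5×6×450, 2.4×30×6×450) = 150.66 kN/bolt; interior L_c = 106 − 33 = 73, R_n = 194.4 kN/bolt. φR_n = 0.75 × (1×150.66 + 2×194.4) = 404.6 kN.
Block shear: shear path 1×[63+2×106] = 1×275 mm, A_gv = 1650, A_nv = 1×(275 − 2.5×35)×6 = 1125 mm²; tension to near edge: (42 − 0.5×35)×6 = 147 mm². R_n = min(0.6×450×1125, 0.6×345×1650) + 1.0×450×147 = min(303.75, 341.55) + 66.15 = 369.9 kN. φR_n = 0.75 × 369.9 = 277.4 kN.
Governing: min(591.6, 404.6, 277.4) = 277.4 kN → block shear.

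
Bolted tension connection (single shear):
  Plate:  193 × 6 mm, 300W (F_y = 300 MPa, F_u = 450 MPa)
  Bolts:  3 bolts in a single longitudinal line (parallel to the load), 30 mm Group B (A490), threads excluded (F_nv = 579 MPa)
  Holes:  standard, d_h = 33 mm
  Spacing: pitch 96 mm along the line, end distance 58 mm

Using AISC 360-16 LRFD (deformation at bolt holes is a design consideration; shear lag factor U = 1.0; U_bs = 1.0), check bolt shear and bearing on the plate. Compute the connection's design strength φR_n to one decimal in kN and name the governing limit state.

392.4 kN (bearing governs)

Bolt shear: A_b = π(30)²/4 = 706.86 mm². φR_n = 0.75 × 579 × 706.86 × 3 × 1 = 920.9 kN.
Bearing (6 mm plate, F_u = 450 MPa): end bolts L_c = 58 − 33/2 = 41.5, R_n = min(1.2×41.5×6×450, 2.4×30×6×450) = 134.46 kN/bolt; interior L_c = 96 − 33 = 63, R_n = 194.4 kN/bolt. φR_n = 0.75 × (1×134.46 + 2×194.4) = 392.4 kN.
Governing: min(920.9, 392.4) = 392.4 kN → bearing.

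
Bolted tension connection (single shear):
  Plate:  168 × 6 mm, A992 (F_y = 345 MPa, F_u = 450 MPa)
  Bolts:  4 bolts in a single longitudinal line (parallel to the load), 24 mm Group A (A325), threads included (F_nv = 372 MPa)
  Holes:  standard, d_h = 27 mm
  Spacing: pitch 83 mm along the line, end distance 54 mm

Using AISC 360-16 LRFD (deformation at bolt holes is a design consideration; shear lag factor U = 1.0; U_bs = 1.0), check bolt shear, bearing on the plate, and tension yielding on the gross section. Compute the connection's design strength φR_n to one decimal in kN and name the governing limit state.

Bolt shear: A_b = π(24)²/4 = 452.39 mm². φR_n = 0.75 × 372 × 452.39 × 4 × 1 = 504.9 kN.
Bearing (6 mm plate, F_u = 450 MPa): end bolts L_c = 54 − 27/2 = 40.5, R_n = min(1.2×40.5×6×450, 2.4×24×6×450) = 131.22 kN/bolt; interior L_c = 83 − 27 = 56, R_n = 155.52 kN/bolt. φR_n = 0.75 × (1×131.22 + 3×155.52) = 448.3 kN.
Tension yield (gross): A_g = 168×6 = 1008 mm². φR_n = 0.90 × 345 × 1008 = 313.0 kN.
Governing: min(504.9, 448.3, 313.0) = 313.0 kN → gross-section yield.

313.0 kN (gross-section yield governs)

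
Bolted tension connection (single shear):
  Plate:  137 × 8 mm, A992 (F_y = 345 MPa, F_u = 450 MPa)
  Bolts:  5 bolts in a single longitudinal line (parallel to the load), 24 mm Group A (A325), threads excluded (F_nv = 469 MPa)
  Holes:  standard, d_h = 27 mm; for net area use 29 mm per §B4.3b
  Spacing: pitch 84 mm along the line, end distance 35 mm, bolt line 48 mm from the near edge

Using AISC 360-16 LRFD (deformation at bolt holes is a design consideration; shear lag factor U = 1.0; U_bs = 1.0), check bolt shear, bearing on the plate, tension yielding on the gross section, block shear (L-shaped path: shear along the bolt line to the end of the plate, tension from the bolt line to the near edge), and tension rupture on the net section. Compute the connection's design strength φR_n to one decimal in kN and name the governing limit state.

Bolt shear: A_b = π(24)²/4 = 452.39 mm². φR_n = 0.75 × 469 × 452.39 × 5 × 1 = 795.6 kN.
Bearing (8 mm plate, F_u = 450 MPa): end bolts L_c = 35 − 27/2 = 21.5, R_n = min(1.2×21.5×8×450, 2.4×24×8×450) = 92.88 kN/bolt; interior L_c = 84 − 27 = 57, R_n = 207.36 kN/bolt. φR_n = 0.75 × (1×92.88 + 4×207.36) = 691.7 kN.
Tension yield (gross): A_g = 137×8 = 1096 mm². φR_n = 0.90 × 345 × 1096 = 340.3 kN.
Block shear: shear path 1×[35+4×84] = 1×371 mm, A_gv = 2968, A_nv = 1×(371 − 4.5×29)×8 = 1924 mm²; tension to near edge: (48 − 0.5×29)×8 = 268 mm². R_n = min(0.6×450×1924, 0.6×345×2968) + 1.0×450×268 = min(519.48, 614.38) + 120.6 = 640.08 kN. φR_n = 0.75 × 640.08 = 480.1 kN.
Tension rupture (net): A_n = (137 − 1×29)×8 = 864 mm² (U = 1.0, A_e = A_n). φR_n = 0.75 × 450 × 864 = 291.6 kN.
Governing: min(795.6, 691.7, 340.3, 480.1, 291.6) = 291.6 kN → net-section rupture.

291.6 kN (net-section rupture governs)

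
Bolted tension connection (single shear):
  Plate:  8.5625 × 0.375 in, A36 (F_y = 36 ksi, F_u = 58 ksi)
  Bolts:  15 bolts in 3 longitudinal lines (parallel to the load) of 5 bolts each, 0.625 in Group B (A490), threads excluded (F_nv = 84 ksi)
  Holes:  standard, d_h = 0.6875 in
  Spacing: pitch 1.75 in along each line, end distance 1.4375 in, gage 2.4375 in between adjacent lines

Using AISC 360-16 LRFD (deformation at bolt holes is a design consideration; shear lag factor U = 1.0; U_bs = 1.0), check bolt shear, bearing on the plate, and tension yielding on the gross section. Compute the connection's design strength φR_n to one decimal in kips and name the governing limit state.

Bolt shear: A_b = π(0.625)²/4 = 0.3068 in². φR_n = 0.75 × 84 × 0.3068 × 15 × 1 = 289.9 kips.
Bearing (0.375 in plate, F_u = 58 ksi): end bolts L_c = 1.4375 − 0.6875/2 = 1.09375, R_n = min(1.2×1.09375×0.375×58, 2.4×0.625×0.375×58) = 28.547 kips/bolt; interior L_c = 1.75 − 0.6875 = 1.0625, R_n = 27.731 kips/bolt. φR_n = 0.75 × (3×28.547 + 12×27.731) = 313.8 kips.
Tension yield (gross): A_g = 8.5625×0.375 = 3.2109 in². φR_n = 0.90 × 36 × 3.2109 = 104.0 kips.
Governing: min(289.9, 313.8, 104.0) = 104.0 kips → gross-section yield.

104.0 kips (gross-section yield governs)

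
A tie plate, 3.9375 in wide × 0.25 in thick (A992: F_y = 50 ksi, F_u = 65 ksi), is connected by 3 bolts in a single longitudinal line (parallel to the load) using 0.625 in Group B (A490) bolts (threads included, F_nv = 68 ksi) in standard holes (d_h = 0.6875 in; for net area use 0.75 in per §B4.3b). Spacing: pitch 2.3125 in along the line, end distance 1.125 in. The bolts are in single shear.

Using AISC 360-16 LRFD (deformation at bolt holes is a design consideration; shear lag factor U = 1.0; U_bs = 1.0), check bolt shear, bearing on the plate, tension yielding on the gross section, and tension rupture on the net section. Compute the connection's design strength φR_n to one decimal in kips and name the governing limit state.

38.8 kips (net-section rupture governs)

Bolt shear: A_b = π(0.625)²/4 = 0.3068 in². φR_n = 0.75 × 68 × 0.3068 × 3 × 1 = 46.9 kips.
Bearing (0.25 in plate, F_u = 65 ksi): end bolts L_c = 1.125 − 0.6875/2 = 0.78125, R_n = min(1.2×0.78125×0.25×65, 2.4×0.625×0.25×65) = 15.234 kips/bolt; interior L_c = 2.3125 − 0.6875 = 1.625, R_n = 24.375 kips/bolt. φR_n = 0.75 × (1×15.234 + 2×24.375) = 48.0 kips.
Tension yield (gross): A_g = 3.9375×0.25 = 0.98438 in². φR_n = 0.90 × 50 × 0.98438 = 44.3 kips.
Tension rupture (net): A_n = (3.9375 − 1×0.75)×0.25 = 0.79688 in² (U = 1.0, A_e = A_n). φR_n = 0.75 × 65 × 0.79688 = 38.8 kips.
Governing: min(46.9, 48.0, 44.3, 38.8) = 38.8 kips → net-section rupture.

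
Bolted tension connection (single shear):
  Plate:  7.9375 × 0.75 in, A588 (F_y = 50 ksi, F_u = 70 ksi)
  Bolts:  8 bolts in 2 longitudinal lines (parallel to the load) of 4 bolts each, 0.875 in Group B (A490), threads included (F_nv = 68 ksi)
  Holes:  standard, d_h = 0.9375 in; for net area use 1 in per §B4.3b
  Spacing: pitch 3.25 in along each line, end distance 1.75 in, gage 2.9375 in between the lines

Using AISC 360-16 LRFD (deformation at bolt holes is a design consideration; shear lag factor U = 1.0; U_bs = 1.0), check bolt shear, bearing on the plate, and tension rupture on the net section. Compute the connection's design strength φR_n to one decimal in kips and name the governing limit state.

Bolt shear: A_b = π(0.875)²/4 = 0.60132 in². φR_n = 0.75 × 68 × 0.60132 × 8 × 1 = 245.3 kips.
Bearing (0.75 in plate, F_u = 70 ksi): end bolts L_c = 1.75 − 0.9375/2 = 1.28125, R_n = min(1.2×1.28125×0.75×70, 2.4×0.875×0.75×70) = 80.719 kips/bolt; interior L_c = 3.25 − 0.9375 = 2.3125, R_n = 110.25 kips/bolt. φR_n = 0.75 × (2×80.719 + 6×110.25) = 617.2 kips.
Tension rupture (net): A_n = (7.9375 − 2×1)×0.75 = 4.4531 in² (U = 1.0, A_e = A_n). φR_n = 0.75 × 70 × 4.4531 = 233.8 kips.
Governing: min(245.3, 617.2, 233.8) = 233.8 kips → net-section rupture.

233.8 kips (net-section rupture governs)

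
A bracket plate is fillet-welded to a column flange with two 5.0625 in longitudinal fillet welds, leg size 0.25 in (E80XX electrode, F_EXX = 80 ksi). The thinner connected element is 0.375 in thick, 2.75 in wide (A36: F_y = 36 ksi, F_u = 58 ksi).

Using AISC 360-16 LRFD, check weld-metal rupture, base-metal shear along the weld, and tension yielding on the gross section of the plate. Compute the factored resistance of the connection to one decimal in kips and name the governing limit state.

Weld metal: throat = 0.707×0.25 = 0.17675 in, L = 2×5.0625 = 10.125 in. φR_n = 0.75 × 0.6 × 80 × 0.17675 × 10.125 = 64.4 kips.
Base metal shear (0.375 in plate): yield φR_n = 1.0×0.6×36×0.375×10.125 = 82.0 kips; rupture φR_n = 0.75×0.6×58×0.375×10.125 = 99.1 kips; take 82.0 kips (yield).
Tension yield (gross): A_g = 2.75×0.375 = 1.0313 in². φR_n = 0.90 × 36 × 1.0313 = 33.4 kips.
Governing: min(64.4, 82.0, 33.4) = 33.4 kips → gross-section yield.

33.4 kips (gross-section yield governs)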